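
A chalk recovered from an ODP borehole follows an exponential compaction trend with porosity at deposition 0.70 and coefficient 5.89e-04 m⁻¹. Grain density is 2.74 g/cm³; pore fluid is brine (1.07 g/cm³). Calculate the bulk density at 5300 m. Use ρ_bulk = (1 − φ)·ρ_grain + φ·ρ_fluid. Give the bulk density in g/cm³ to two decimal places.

2.69 g/cm³

Working in km (1 km = 1000 m; c in km⁻¹ = c in m⁻¹ × 1000):
Porosity at depth: phi = 0.7·exp(−0.589×5.3) = 0.7×0.0441 = 0.0309
Bulk density: ρ_b = (1−phi)ρ_g + phi·ρ_f = 0.9691×2.74 + 0.0309×1.07
       = 2.655 + 0.033 = 2.688 g/cm³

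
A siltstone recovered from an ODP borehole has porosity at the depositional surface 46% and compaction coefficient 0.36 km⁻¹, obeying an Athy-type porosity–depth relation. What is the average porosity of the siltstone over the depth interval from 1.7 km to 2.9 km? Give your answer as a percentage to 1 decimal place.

20.3%

⟨φ⟩ = (1/(Z₂−Z₁)) ∫ φ₀ e^(−kZ) dZ = φ₀·(e^(−k·Z₁) − e^(−k·Z₂)) / (k·(Z₂−Z₁))
e^(−0.36×1.7) = 0.5423; e^(−0.36×2.9) = 0.3520
⟨φ⟩ = 0.46 × (0.5423 − 0.3520) / (0.36 × 1.2) = 0.46 × 0.4403 = 0.2026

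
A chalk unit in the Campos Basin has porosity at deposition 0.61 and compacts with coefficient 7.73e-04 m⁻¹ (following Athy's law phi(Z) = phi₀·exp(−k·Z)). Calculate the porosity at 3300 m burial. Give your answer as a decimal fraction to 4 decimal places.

0.0476

Working in km (1 km = 1000 m; k in km⁻¹ = k in m⁻¹ × 1000):
phi = phi₀·exp(−k·Z) = 0.61 × exp(−0.773 × 3.3) = 0.61 × exp(−2.551)
  = 0.61 × 0.0780 = 0.0476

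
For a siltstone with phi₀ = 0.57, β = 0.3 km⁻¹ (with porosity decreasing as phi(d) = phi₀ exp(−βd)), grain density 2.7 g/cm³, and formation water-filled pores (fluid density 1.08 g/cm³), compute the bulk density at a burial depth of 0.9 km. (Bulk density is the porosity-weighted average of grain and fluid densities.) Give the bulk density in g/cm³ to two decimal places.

2.00 g/cm³

Porosity at depth: phi = 0.57·exp(−0.3×0.9) = 0.57×0.7634 = 0.4351
Bulk density: ρ_b = (1−phi)ρ_g + phi·ρ_f = 0.5649×2.7 + 0.4351×1.08
       = 1.525 + 0.470 = 1.995 g/cm³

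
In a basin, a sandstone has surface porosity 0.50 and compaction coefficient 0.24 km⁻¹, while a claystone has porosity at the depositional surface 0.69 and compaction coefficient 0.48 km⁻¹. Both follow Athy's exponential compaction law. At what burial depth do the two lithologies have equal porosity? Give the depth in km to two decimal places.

Set n₀ₐ e^(−kₐZ) = n₀ᵦ e^(−kᵦZ) ⇒ ln(n₀ₐ/n₀ᵦ) = (kₐ − kᵦ)·Z
Z = ln(0.5/0.69) / (0.24 − 0.48) = -0.3221 / -0.24 = 1.342 km

1.34 km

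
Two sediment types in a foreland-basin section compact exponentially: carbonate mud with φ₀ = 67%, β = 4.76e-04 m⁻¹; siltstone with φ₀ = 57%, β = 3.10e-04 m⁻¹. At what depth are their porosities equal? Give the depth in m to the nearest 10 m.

970 m

Working in km (1 km = 1000 m; β in km⁻¹ = β in m⁻¹ × 1000):
Set φ₀ₐ e^(−βₐZ) = φ₀ᵦ e^(−βᵦZ) ⇒ ln(φ₀ₐ/φ₀ᵦ) = (βₐ − βᵦ)·Z
Z = ln(0.67/0.57) / (0.476 − 0.31) = 0.1616 / 0.166 = 0.974 km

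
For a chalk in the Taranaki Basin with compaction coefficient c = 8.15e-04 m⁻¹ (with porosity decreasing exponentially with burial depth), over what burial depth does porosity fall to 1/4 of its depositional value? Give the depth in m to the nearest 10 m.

Working in km (1 km = 1000 m; c in km⁻¹ = c in m⁻¹ × 1000):
φ/φ₀ = 1/4 ⇒ exp(−c·z) = 1/4 ⇒ z = ln(4) / c
z = 1.3863 / 0.815 = 1.701 km

1700 m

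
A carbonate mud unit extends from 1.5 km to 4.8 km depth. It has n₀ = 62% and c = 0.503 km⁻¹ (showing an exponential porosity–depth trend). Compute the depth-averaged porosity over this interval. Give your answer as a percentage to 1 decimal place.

⟨n⟩ = (1/(Z₂−Z₁)) ∫ n₀ e^(−cZ) dZ = n₀·(e^(−c·Z₁) − e^(−c·Z₂)) / (c·(Z₂−Z₁))
e^(−0.503×1.5) = 0.4702; e^(−0.503×4.8) = 0.0894
⟨n⟩ = 0.62 × (0.4702 − 0.0894) / (0.503 × 3.3) = 0.62 × 0.2294 = 0.1422

14.2%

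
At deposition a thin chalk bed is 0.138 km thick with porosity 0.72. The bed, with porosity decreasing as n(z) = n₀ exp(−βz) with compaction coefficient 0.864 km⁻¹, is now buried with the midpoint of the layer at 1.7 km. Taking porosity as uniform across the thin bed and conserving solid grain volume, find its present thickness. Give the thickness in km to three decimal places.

0.046 km

Porosity at 1.7 km: n = 0.72·exp(−0.864×1.7) = 0.1657
Solid-volume conservation: h(1−n) = h₀(1−n₀) ⇒ h = h₀·(1−n₀)/(1−n)
h = 0.138 × (1 − 0.72)/(1 − 0.1657) = 0.138 × 0.3356 = 0.0463 km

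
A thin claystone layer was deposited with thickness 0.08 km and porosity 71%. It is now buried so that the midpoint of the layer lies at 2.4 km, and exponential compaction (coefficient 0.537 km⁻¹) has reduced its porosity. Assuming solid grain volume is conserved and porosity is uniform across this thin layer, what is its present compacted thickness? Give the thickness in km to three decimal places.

Porosity at 2.4 km: φ = 0.71·exp(−0.537×2.4) = 0.1957
Solid-volume conservation: h(1−φ) = h₀(1−φ₀) ⇒ h = h₀·(1−φ₀)/(1−φ)
h = 0.08 × (1 − 0.71)/(1 − 0.1957) = 0.08 × 0.3606 = 0.0288 km

0.029 km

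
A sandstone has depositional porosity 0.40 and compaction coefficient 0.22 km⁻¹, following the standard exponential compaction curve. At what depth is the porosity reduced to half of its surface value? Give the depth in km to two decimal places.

3.15 km

φ/φ₀ = 1/2 ⇒ exp(−k·d) = 1/2 ⇒ d = ln(2) / k
d = 0.6931 / 0.22 = 3.151 km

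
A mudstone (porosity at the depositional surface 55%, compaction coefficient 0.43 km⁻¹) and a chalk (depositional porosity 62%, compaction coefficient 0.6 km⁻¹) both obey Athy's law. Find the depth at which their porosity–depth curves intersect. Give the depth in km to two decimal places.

0.70 km

Set phi₀ₐ e^(−βₐd) = phi₀ᵦ e^(−βᵦd) ⇒ ln(phi₀ₐ/phi₀ᵦ) = (βₐ − βᵦ)·d
d = ln(0.55/0.62) / (0.43 − 0.6) = -0.1198 / -0.17 = 0.705 km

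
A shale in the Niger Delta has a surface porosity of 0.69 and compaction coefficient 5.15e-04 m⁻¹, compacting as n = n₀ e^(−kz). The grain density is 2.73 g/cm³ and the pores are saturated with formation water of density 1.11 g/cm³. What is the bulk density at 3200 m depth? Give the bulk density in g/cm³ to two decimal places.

2.51 g/cm³

Working in km (1 km = 1000 m; k in km⁻¹ = k in m⁻¹ × 1000):
Porosity at depth: n = 0.69·exp(−0.515×3.2) = 0.69×0.1924 = 0.1328
Bulk density: ρ_b = (1−n)ρ_g + n·ρ_f = 0.8672×2.73 + 0.1328×1.11
       = 2.368 + 0.147 = 2.515 g/cm³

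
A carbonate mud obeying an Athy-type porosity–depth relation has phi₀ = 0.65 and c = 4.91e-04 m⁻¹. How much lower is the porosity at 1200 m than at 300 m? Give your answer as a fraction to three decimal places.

0.200

Working in km (1 km = 1000 m; c in km⁻¹ = c in m⁻¹ × 1000):
phi(0.3) = 0.65·e^(−0.491×0.3) = 0.5610
phi(1.2) = 0.65·e^(−0.491×1.2) = 0.3606
Δphi = 0.5610 − 0.3606 = 0.2004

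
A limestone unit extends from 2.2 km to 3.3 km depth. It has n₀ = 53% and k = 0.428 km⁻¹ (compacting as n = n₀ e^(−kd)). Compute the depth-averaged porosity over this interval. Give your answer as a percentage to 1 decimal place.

16.5%

⟨n⟩ = (1/(d₂−d₁)) ∫ n₀ e^(−kd) dd = n₀·(e^(−k·d₁) − e^(−k·d₂)) / (k·(d₂−d₁))
e^(−0.428×2.2) = 0.3900; e^(−0.428×3.3) = 0.2436
⟨n⟩ = 0.53 × (0.3900 − 0.2436) / (0.428 × 1.1) = 0.53 × 0.3111 = 0.1649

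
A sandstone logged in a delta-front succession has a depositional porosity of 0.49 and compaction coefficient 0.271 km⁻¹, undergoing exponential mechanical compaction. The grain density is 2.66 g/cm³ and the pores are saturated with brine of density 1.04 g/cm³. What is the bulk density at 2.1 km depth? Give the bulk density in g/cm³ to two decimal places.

Porosity at depth: φ = 0.49·exp(−0.271×2.1) = 0.49×0.5660 = 0.2774
Bulk density: ρ_b = (1−φ)ρ_g + φ·ρ_f = 0.7226×2.66 + 0.2774×1.04
       = 1.922 + 0.288 = 2.211 g/cm³

2.21 g/cm³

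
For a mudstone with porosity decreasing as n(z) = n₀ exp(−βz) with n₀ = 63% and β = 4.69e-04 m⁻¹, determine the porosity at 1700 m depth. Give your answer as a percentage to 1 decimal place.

Working in km (1 km = 1000 m; β in km⁻¹ = β in m⁻¹ × 1000):
n = n₀·exp(−β·z) = 0.63 × exp(−0.469 × 1.7) = 0.63 × exp(−0.7973)
  = 0.63 × 0.4505 = 0.2838

28.4%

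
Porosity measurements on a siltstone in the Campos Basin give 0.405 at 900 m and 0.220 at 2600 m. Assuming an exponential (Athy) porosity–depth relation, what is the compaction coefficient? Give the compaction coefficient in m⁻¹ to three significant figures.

0.000359 m⁻¹

Working in km (1 km = 1000 m; β in km⁻¹ = β in m⁻¹ × 1000):
Athy: phi(z) = phi₀ e^(−βz) ⇒ phi₁/phi₂ = e^{β(z₂−z₁)} ⇒ β = ln(phi₁/phi₂)/(z₂−z₁)
β = ln(0.405/0.22) / (2.6 − 0.9) = ln(1.841) / 1.7 = 0.6103 / 1.7 = 0.359 km⁻¹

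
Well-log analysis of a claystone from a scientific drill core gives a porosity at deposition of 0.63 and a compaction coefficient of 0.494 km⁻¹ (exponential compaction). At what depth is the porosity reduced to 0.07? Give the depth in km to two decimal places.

4.45 km

Invert Athy's law: Z = ln(φ₀/φ) / k
Z = ln(0.63/0.07) / 0.494 = ln(9) / 0.494 = 2.1972 / 0.494 = 4.448 km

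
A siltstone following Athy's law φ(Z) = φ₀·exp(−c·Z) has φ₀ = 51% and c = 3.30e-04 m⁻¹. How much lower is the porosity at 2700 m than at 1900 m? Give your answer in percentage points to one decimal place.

6.3 percentage points

Working in km (1 km = 1000 m; c in km⁻¹ = c in m⁻¹ × 1000):
φ(1.9) = 0.51·e^(−0.33×1.9) = 0.2724
φ(2.7) = 0.51·e^(−0.33×2.7) = 0.2092
Δφ = 0.2724 − 0.2092 = 0.0632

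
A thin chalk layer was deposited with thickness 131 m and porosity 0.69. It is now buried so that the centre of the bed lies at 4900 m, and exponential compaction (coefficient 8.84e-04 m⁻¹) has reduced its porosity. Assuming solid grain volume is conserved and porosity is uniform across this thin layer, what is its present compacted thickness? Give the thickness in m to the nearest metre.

Working in km (1 km = 1000 m; k in km⁻¹ = k in m⁻¹ × 1000):
Porosity at 4.9 km: phi = 0.69·exp(−0.884×4.9) = 0.0091
Solid-volume conservation: h(1−phi) = h₀(1−phi₀) ⇒ h = h₀·(1−phi₀)/(1−phi)
h = 0.131 × (1 − 0.69)/(1 − 0.0091) = 0.131 × 0.3128 = 0.0410 km

41 m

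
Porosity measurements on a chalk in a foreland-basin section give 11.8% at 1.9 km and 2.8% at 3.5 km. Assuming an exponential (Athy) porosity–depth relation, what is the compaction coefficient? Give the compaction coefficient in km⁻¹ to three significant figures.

Athy: phi(z) = phi₀ e^(−βz) ⇒ phi₁/phi₂ = e^{β(z₂−z₁)} ⇒ β = ln(phi₁/phi₂)/(z₂−z₁)
β = ln(0.118/0.028) / (3.5 − 1.9) = ln(4.214) / 1.6 = 1.4385 / 1.6 = 0.8991 km⁻¹

0.899 km⁻¹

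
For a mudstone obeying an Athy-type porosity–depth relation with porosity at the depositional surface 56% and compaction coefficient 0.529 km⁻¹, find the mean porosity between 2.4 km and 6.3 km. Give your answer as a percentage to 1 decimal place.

⟨phi⟩ = (1/(z₂−z₁)) ∫ phi₀ e^(−cz) dz = phi₀·(e^(−c·z₁) − e^(−c·z₂)) / (c·(z₂−z₁))
e^(−0.529×2.4) = 0.2809; e^(−0.529×6.3) = 0.0357
⟨phi⟩ = 0.56 × (0.2809 − 0.0357) / (0.529 × 3.9) = 0.56 × 0.1189 = 0.0666

6.7%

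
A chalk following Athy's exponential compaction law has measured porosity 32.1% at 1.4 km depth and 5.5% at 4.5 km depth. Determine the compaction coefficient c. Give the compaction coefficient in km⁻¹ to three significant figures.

Athy: n(Z) = n₀ e^(−cZ) ⇒ n₁/n₂ = e^{c(Z₂−Z₁)} ⇒ c = ln(n₁/n₂)/(Z₂−Z₁)
c = ln(0.321/0.055) / (4.5 − 1.4) = ln(5.836) / 3.1 = 1.7641 / 3.1 = 0.5691 km⁻¹

0.569 km⁻¹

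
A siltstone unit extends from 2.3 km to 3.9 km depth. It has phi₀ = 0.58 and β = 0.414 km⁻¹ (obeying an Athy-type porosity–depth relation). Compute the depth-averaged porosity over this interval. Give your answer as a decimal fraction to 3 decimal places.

0.164

⟨phi⟩ = (1/(Z₂−Z₁)) ∫ phi₀ e^(−βZ) dZ = phi₀·(e^(−β·Z₁) − e^(−β·Z₂)) / (β·(Z₂−Z₁))
e^(−0.414×2.3) = 0.3859; e^(−0.414×3.9) = 0.1990
⟨phi⟩ = 0.58 × (0.3859 − 0.1990) / (0.414 × 1.6) = 0.58 × 0.2822 = 0.1637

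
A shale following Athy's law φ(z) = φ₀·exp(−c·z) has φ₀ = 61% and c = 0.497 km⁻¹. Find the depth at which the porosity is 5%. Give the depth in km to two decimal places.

5.03 km

Invert Athy's law: z = ln(φ₀/φ) / c
z = ln(0.61/0.05) / 0.497 = ln(12.2) / 0.497 = 2.5014 / 0.497 = 5.033 km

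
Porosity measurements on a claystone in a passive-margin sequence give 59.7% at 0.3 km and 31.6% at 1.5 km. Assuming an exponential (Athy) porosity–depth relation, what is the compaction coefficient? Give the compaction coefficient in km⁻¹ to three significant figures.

Athy: φ(z) = φ₀ e^(−βz) ⇒ φ₁/φ₂ = e^{β(z₂−z₁)} ⇒ β = ln(φ₁/φ₂)/(z₂−z₁)
β = ln(0.597/0.316) / (1.5 − 0.3) = ln(1.889) / 1.2 = 0.6362 / 1.2 = 0.5301 km⁻¹

0.530 km⁻¹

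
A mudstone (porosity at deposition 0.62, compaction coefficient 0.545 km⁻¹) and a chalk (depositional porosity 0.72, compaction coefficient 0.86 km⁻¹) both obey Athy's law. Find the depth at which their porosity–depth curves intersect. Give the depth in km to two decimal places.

0.47 km

Set n₀ₐ e^(−βₐZ) = n₀ᵦ e^(−βᵦZ) ⇒ ln(n₀ₐ/n₀ᵦ) = (βₐ − βᵦ)·Z
Z = ln(0.62/0.72) / (0.545 − 0.86) = -0.1495 / -0.315 = 0.475 km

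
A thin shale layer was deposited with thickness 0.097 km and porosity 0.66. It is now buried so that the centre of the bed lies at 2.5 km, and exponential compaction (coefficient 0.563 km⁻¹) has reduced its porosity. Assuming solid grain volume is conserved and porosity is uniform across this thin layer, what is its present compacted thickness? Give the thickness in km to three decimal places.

Porosity at 2.5 km: n = 0.66·exp(−0.563×2.5) = 0.1615
Solid-volume conservation: h(1−n) = h₀(1−n₀) ⇒ h = h₀·(1−n₀)/(1−n)
h = 0.097 × (1 − 0.66)/(1 − 0.1615) = 0.097 × 0.4055 = 0.0393 km

0.039 km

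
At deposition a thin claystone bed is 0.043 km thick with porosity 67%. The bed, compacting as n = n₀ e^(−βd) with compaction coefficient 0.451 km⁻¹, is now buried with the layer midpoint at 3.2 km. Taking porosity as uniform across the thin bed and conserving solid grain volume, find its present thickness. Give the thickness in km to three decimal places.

0.017 km

Porosity at 3.2 km: n = 0.67·exp(−0.451×3.2) = 0.1582
Solid-volume conservation: h(1−n) = h₀(1−n₀) ⇒ h = h₀·(1−n₀)/(1−n)
h = 0.043 × (1 − 0.67)/(1 − 0.1582) = 0.043 × 0.3920 = 0.0169 km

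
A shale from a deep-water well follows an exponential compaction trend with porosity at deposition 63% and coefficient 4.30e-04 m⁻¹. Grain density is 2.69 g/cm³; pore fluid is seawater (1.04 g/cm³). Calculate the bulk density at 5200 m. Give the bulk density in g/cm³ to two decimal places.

Working in km (1 km = 1000 m; β in km⁻¹ = β in m⁻¹ × 1000):
Porosity at depth: phi = 0.63·exp(−0.43×5.2) = 0.63×0.1069 = 0.0673
Bulk density: ρ_b = (1−phi)ρ_g + phi·ρ_f = 0.9327×2.69 + 0.0673×1.04
       = 2.509 + 0.070 = 2.579 g/cm³

2.58 g/cm³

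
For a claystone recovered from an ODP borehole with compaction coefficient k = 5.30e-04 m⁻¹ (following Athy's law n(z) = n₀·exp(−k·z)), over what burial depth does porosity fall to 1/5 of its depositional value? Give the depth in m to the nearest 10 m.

3040 m

Working in km (1 km = 1000 m; k in km⁻¹ = k in m⁻¹ × 1000):
n/n₀ = 1/5 ⇒ exp(−k·z) = 1/5 ⇒ z = ln(5) / k
z = 1.6094 / 0.53 = 3.037 km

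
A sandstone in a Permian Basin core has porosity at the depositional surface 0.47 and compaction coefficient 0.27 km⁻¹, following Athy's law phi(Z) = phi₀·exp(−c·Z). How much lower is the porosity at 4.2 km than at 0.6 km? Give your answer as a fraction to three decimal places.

0.248

phi(0.6) = 0.47·e^(−0.27×0.6) = 0.3997
phi(4.2) = 0.47·e^(−0.27×4.2) = 0.1512
Δphi = 0.3997 − 0.1512 = 0.2485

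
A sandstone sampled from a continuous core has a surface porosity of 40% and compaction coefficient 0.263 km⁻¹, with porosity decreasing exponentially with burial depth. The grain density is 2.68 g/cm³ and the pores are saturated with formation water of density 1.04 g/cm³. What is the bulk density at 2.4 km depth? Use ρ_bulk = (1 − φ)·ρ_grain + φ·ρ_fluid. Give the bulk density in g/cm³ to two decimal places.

Porosity at depth: phi = 0.4·exp(−0.263×2.4) = 0.4×0.5320 = 0.2128
Bulk density: ρ_b = (1−phi)ρ_g + phi·ρ_f = 0.7872×2.68 + 0.2128×1.04
       = 2.110 + 0.221 = 2.331 g/cm³

2.33 g/cm³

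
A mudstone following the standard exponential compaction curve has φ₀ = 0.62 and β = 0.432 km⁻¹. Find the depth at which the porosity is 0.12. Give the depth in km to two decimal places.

3.80 km

Invert Athy's law: d = ln(φ₀/φ) / β
d = ln(0.62/0.12) / 0.432 = ln(5.167) / 0.432 = 1.6422 / 0.432 = 3.801 km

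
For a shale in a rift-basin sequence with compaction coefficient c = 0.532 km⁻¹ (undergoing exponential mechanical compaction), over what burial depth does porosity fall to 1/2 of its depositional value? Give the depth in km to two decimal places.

phi/phi₀ = 1/2 ⇒ exp(−c·z) = 1/2 ⇒ z = ln(2) / c
z = 0.6931 / 0.532 = 1.303 km

1.30 km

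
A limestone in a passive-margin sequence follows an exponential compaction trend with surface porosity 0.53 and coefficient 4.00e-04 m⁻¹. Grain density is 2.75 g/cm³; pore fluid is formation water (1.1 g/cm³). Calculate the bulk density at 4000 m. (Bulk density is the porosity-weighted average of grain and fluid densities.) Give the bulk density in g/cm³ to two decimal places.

Working in km (1 km = 1000 m; c in km⁻¹ = c in m⁻¹ × 1000):
Porosity at depth: n = 0.53·exp(−0.4×4) = 0.53×0.2019 = 0.1070
Bulk density: ρ_b = (1−n)ρ_g + n·ρ_f = 0.8930×2.75 + 0.1070×1.1
       = 2.456 + 0.118 = 2.573 g/cm³

2.57 g/cm³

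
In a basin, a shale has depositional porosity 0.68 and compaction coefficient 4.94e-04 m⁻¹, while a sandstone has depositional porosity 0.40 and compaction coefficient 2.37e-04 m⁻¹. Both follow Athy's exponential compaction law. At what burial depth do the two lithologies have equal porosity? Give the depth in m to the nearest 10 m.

2060 m

Working in km (1 km = 1000 m; β in km⁻¹ = β in m⁻¹ × 1000):
Set phi₀ₐ e^(−βₐZ) = phi₀ᵦ e^(−βᵦZ) ⇒ ln(phi₀ₐ/phi₀ᵦ) = (βₐ − βᵦ)·Z
Z = ln(0.68/0.4) / (0.494 − 0.237) = 0.5306 / 0.257 = 2.065 km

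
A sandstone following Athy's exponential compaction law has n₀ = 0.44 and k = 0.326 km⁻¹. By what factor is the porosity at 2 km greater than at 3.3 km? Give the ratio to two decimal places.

n(Z₁)/n(Z₂) = e^(−k·Z₁)/e^(−k·Z₂) = e^{k(Z₂−Z₁)}
= exp(0.326 × 1.3) = exp(0.4238) = 1.5278

1.53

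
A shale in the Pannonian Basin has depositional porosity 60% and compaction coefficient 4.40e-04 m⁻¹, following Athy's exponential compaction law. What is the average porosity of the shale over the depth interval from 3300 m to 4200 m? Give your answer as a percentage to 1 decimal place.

Working in km (1 km = 1000 m; k in km⁻¹ = k in m⁻¹ × 1000):
⟨φ⟩ = (1/(Z₂−Z₁)) ∫ φ₀ e^(−kZ) dZ = φ₀·(e^(−k·Z₁) − e^(−k·Z₂)) / (k·(Z₂−Z₁))
e^(−0.44×3.3) = 0.2341; e^(−0.44×4.2) = 0.1576
⟨φ⟩ = 0.6 × (0.2341 − 0.1576) / (0.44 × 0.9) = 0.6 × 0.1933 = 0.1160

11.6%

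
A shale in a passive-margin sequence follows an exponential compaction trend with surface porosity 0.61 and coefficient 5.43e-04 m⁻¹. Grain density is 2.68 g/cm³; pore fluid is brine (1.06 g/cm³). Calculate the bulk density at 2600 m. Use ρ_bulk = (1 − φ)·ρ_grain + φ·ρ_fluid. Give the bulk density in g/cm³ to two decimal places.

Working in km (1 km = 1000 m; c in km⁻¹ = c in m⁻¹ × 1000):
Porosity at depth: n = 0.61·exp(−0.543×2.6) = 0.61×0.2437 = 0.1487
Bulk density: ρ_b = (1−n)ρ_g + n·ρ_f = 0.8513×2.68 + 0.1487×1.06
       = 2.282 + 0.158 = 2.439 g/cm³

2.44 g/cm³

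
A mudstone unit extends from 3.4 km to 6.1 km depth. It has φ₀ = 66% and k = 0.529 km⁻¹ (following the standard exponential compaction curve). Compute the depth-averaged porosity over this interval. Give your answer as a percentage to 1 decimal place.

⟨φ⟩ = (1/(z₂−z₁)) ∫ φ₀ e^(−kz) dz = φ₀·(e^(−k·z₁) − e^(−k·z₂)) / (k·(z₂−z₁))
e^(−0.529×3.4) = 0.1655; e^(−0.529×6.1) = 0.0397
⟨φ⟩ = 0.66 × (0.1655 − 0.0397) / (0.529 × 2.7) = 0.66 × 0.0881 = 0.0582

5.8%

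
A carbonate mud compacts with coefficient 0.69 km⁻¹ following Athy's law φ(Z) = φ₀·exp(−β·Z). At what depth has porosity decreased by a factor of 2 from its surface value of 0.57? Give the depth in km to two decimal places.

φ/φ₀ = 1/2 ⇒ exp(−β·Z) = 1/2 ⇒ Z = ln(2) / β
Z = 0.6931 / 0.69 = 1.005 km

1.00 km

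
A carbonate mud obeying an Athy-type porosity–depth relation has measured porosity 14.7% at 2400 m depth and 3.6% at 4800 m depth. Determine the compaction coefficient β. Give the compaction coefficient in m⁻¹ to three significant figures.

Working in km (1 km = 1000 m; β in km⁻¹ = β in m⁻¹ × 1000):
Athy: phi(d) = phi₀ e^(−βd) ⇒ phi₁/phi₂ = e^{β(d₂−d₁)} ⇒ β = ln(phi₁/phi₂)/(d₂−d₁)
β = ln(0.147/0.036) / (4.8 − 2.4) = ln(4.083) / 2.4 = 1.4069 / 2.4 = 0.5862 km⁻¹

0.000586 m⁻¹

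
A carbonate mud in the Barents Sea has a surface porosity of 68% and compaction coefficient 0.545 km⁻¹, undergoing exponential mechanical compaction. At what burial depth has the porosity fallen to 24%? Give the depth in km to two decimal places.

Invert Athy's law: z = ln(n₀/n) / β
z = ln(0.68/0.24) / 0.545 = ln(2.833) / 0.545 = 1.0415 / 0.545 = 1.911 km

1.91 km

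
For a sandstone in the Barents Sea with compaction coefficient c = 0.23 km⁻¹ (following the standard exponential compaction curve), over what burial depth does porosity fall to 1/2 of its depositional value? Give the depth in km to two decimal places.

3.01 km

phi/phi₀ = 1/2 ⇒ exp(−c·z) = 1/2 ⇒ z = ln(2) / c
z = 0.6931 / 0.23 = 3.014 km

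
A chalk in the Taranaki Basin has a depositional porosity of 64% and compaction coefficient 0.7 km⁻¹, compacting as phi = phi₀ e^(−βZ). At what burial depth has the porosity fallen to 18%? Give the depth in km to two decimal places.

1.81 km

Invert Athy's law: Z = ln(phi₀/phi) / β
Z = ln(0.64/0.18) / 0.7 = ln(3.556) / 0.7 = 1.2685 / 0.7 = 1.812 km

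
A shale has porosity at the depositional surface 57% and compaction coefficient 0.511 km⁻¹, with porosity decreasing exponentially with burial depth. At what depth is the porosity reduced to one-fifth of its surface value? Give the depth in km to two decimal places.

phi/phi₀ = 1/5 ⇒ exp(−k·d) = 1/5 ⇒ d = ln(5) / k
d = 1.6094 / 0.511 = 3.150 km

3.15 km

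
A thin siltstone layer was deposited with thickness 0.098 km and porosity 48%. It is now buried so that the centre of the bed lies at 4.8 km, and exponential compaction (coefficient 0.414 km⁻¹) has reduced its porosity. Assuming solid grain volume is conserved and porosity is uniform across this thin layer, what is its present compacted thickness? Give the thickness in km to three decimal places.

Porosity at 4.8 km: φ = 0.48·exp(−0.414×4.8) = 0.0658
Solid-volume conservation: h(1−φ) = h₀(1−φ₀) ⇒ h = h₀·(1−φ₀)/(1−φ)
h = 0.098 × (1 − 0.48)/(1 − 0.0658) = 0.098 × 0.5566 = 0.0545 km

0.055 km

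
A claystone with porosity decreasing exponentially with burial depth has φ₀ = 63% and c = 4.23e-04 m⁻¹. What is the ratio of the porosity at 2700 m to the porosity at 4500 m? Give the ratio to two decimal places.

2.14

Working in km (1 km = 1000 m; c in km⁻¹ = c in m⁻¹ × 1000):
φ(z₁)/φ(z₂) = e^(−c·z₁)/e^(−c·z₂) = e^{c(z₂−z₁)}
= exp(0.423 × 1.8) = exp(0.7614) = 2.1413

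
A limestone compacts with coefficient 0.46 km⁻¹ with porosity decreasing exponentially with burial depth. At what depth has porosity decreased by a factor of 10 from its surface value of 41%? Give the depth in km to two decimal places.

5.01 km

φ/φ₀ = 1/10 ⇒ exp(−k·Z) = 1/10 ⇒ Z = ln(10) / k
Z = 2.3026 / 0.46 = 5.006 km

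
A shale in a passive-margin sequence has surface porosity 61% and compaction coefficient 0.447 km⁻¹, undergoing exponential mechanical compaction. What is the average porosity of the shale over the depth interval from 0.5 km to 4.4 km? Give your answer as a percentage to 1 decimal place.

23.1%

⟨phi⟩ = (1/(z₂−z₁)) ∫ phi₀ e^(−kz) dz = phi₀·(e^(−k·z₁) − e^(−k·z₂)) / (k·(z₂−z₁))
e^(−0.447×0.5) = 0.7997; e^(−0.447×4.4) = 0.1399
⟨phi⟩ = 0.61 × (0.7997 − 0.1399) / (0.447 × 3.9) = 0.61 × 0.3785 = 0.2309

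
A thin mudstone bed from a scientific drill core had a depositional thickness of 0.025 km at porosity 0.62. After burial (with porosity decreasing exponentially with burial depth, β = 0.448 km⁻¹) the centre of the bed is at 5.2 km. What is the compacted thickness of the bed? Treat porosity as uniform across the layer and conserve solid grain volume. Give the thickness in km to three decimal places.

0.010 km

Porosity at 5.2 km: n = 0.62·exp(−0.448×5.2) = 0.0603
Solid-volume conservation: h(1−n) = h₀(1−n₀) ⇒ h = h₀·(1−n₀)/(1−n)
h = 0.025 × (1 − 0.62)/(1 − 0.0603) = 0.025 × 0.4044 = 0.0101 km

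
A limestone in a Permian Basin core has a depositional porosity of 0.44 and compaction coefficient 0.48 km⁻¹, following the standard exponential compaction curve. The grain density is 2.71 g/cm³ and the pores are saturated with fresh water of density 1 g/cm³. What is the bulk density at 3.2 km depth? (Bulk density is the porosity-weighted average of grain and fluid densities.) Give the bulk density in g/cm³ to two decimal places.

Porosity at depth: n = 0.44·exp(−0.48×3.2) = 0.44×0.2152 = 0.0947
Bulk density: ρ_b = (1−n)ρ_g + n·ρ_f = 0.9053×2.71 + 0.0947×1
       = 2.453 + 0.095 = 2.548 g/cm³

2.55 g/cm³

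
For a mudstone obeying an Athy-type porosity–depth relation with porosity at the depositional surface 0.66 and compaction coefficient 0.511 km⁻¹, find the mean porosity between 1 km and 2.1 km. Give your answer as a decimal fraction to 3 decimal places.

⟨φ⟩ = (1/(Z₂−Z₁)) ∫ φ₀ e^(−βZ) dZ = φ₀·(e^(−β·Z₁) − e^(−β·Z₂)) / (β·(Z₂−Z₁))
e^(−0.511×1) = 0.5999; e^(−0.511×2.1) = 0.3419
⟨φ⟩ = 0.66 × (0.5999 − 0.3419) / (0.511 × 1.1) = 0.66 × 0.4589 = 0.3029

0.303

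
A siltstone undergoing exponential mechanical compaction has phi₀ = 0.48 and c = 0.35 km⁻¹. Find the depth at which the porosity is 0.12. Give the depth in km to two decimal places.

3.96 km

Invert Athy's law: Z = ln(phi₀/phi) / c
Z = ln(0.48/0.12) / 0.35 = ln(4) / 0.35 = 1.3863 / 0.35 = 3.961 km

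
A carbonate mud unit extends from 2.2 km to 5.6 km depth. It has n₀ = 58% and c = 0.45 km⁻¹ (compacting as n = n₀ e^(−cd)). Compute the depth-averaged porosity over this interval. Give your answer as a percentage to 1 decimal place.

11.0%

⟨n⟩ = (1/(d₂−d₁)) ∫ n₀ e^(−cd) dd = n₀·(e^(−c·d₁) − e^(−c·d₂)) / (c·(d₂−d₁))
e^(−0.45×2.2) = 0.3716; e^(−0.45×5.6) = 0.0805
⟨n⟩ = 0.58 × (0.3716 − 0.0805) / (0.45 × 3.4) = 0.58 × 0.1903 = 0.1104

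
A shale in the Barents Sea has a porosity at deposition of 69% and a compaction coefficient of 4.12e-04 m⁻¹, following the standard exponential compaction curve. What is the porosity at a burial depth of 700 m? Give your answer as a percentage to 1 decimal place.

Working in km (1 km = 1000 m; c in km⁻¹ = c in m⁻¹ × 1000):
φ = φ₀·exp(−c·d) = 0.69 × exp(−0.412 × 0.7) = 0.69 × exp(−0.2884)
  = 0.69 × 0.7495 = 0.5171

51.7%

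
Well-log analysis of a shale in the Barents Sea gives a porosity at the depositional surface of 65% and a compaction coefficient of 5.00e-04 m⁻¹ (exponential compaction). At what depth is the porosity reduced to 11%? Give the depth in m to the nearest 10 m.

Working in km (1 km = 1000 m; c in km⁻¹ = c in m⁻¹ × 1000):
Invert Athy's law: Z = ln(n₀/n) / c
Z = ln(0.65/0.11) / 0.5 = ln(5.909) / 0.5 = 1.7765 / 0.5 = 3.553 km

3550 m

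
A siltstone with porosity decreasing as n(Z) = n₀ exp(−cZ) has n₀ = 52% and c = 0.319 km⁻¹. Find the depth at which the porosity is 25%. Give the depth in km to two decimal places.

Invert Athy's law: Z = ln(n₀/n) / c
Z = ln(0.52/0.25) / 0.319 = ln(2.08) / 0.319 = 0.7324 / 0.319 = 2.296 km

2.30 km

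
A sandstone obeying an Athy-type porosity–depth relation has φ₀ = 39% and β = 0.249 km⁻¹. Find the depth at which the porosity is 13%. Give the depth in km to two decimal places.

4.41 km

Invert Athy's law: z = ln(φ₀/φ) / β
z = ln(0.39/0.13) / 0.249 = ln(3) / 0.249 = 1.0986 / 0.249 = 4.412 km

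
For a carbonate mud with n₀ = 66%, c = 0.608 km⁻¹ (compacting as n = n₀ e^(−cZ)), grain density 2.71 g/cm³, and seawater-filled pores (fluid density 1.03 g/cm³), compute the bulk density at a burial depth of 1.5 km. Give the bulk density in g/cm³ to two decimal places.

2.26 g/cm³

Porosity at depth: n = 0.66·exp(−0.608×1.5) = 0.66×0.4017 = 0.2651
Bulk density: ρ_b = (1−n)ρ_g + n·ρ_f = 0.7349×2.71 + 0.2651×1.03
       = 1.991 + 0.273 = 2.265 g/cm³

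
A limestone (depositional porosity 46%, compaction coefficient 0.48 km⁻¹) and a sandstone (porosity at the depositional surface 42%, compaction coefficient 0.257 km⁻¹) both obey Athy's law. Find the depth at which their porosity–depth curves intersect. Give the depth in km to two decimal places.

0.41 km

Set phi₀ₐ e^(−cₐZ) = phi₀ᵦ e^(−cᵦZ) ⇒ ln(phi₀ₐ/phi₀ᵦ) = (cₐ − cᵦ)·Z
Z = ln(0.46/0.42) / (0.48 − 0.257) = 0.0910 / 0.223 = 0.408 km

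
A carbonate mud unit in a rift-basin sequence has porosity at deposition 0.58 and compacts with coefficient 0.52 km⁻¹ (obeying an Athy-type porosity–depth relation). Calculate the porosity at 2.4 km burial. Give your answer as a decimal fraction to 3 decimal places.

n = n₀·exp(−β·Z) = 0.58 × exp(−0.52 × 2.4) = 0.58 × exp(−1.248)
  = 0.58 × 0.2871 = 0.1665

0.167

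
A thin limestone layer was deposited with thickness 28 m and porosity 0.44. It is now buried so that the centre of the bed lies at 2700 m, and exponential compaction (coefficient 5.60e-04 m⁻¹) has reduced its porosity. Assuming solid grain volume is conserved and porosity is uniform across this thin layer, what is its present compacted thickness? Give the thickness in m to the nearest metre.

17 m

Working in km (1 km = 1000 m; c in km⁻¹ = c in m⁻¹ × 1000):
Porosity at 2.7 km: phi = 0.44·exp(−0.56×2.7) = 0.0970
Solid-volume conservation: h(1−phi) = h₀(1−phi₀) ⇒ h = h₀·(1−phi₀)/(1−phi)
h = 0.028 × (1 − 0.44)/(1 − 0.0970) = 0.028 × 0.6202 = 0.0174 km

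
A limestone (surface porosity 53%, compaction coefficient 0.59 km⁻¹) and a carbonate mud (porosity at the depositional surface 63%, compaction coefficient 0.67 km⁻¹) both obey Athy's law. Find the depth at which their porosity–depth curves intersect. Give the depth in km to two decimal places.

Set φ₀ₐ e^(−kₐd) = φ₀ᵦ e^(−kᵦd) ⇒ ln(φ₀ₐ/φ₀ᵦ) = (kₐ − kᵦ)·d
d = ln(0.53/0.63) / (0.59 − 0.67) = -0.1728 / -0.08 = 2.161 km

2.16 km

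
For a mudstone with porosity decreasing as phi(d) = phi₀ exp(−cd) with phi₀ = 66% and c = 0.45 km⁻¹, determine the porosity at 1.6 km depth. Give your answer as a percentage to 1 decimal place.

32.1%

phi = phi₀·exp(−c·d) = 0.66 × exp(−0.45 × 1.6) = 0.66 × exp(−0.72)
  = 0.66 × 0.4868 = 0.3213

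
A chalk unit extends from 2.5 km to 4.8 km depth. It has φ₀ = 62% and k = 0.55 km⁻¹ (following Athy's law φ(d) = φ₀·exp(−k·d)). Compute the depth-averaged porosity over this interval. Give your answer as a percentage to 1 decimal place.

⟨φ⟩ = (1/(d₂−d₁)) ∫ φ₀ e^(−kd) dd = φ₀·(e^(−k·d₁) − e^(−k·d₂)) / (k·(d₂−d₁))
e^(−0.55×2.5) = 0.2528; e^(−0.55×4.8) = 0.0714
⟨φ⟩ = 0.62 × (0.2528 − 0.0714) / (0.55 × 2.3) = 0.62 × 0.1435 = 0.0889

8.9%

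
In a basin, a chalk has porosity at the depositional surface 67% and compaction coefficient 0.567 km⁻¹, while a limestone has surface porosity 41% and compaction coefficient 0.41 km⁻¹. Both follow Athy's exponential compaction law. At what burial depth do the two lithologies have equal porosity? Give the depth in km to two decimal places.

Set n₀ₐ e^(−βₐZ) = n₀ᵦ e^(−βᵦZ) ⇒ ln(n₀ₐ/n₀ᵦ) = (βₐ − βᵦ)·Z
Z = ln(0.67/0.41) / (0.567 − 0.41) = 0.4911 / 0.157 = 3.128 km

3.13 km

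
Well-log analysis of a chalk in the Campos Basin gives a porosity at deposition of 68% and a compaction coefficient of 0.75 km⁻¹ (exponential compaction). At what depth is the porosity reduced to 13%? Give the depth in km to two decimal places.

Invert Athy's law: d = ln(n₀/n) / k
d = ln(0.68/0.13) / 0.75 = ln(5.231) / 0.75 = 1.6546 / 0.75 = 2.206 km

2.21 km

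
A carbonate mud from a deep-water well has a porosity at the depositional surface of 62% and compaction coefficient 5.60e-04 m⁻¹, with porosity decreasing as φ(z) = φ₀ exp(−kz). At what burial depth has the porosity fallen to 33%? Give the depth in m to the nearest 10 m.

Working in km (1 km = 1000 m; k in km⁻¹ = k in m⁻¹ × 1000):
Invert Athy's law: z = ln(φ₀/φ) / k
z = ln(0.62/0.33) / 0.56 = ln(1.879) / 0.56 = 0.6306 / 0.56 = 1.126 km

1130 m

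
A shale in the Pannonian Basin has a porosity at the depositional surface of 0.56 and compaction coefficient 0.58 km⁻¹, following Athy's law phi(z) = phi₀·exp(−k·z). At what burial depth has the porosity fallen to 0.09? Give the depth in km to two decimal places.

Invert Athy's law: z = ln(phi₀/phi) / k
z = ln(0.56/0.09) / 0.58 = ln(6.222) / 0.58 = 1.8281 / 0.58 = 3.152 km

3.15 km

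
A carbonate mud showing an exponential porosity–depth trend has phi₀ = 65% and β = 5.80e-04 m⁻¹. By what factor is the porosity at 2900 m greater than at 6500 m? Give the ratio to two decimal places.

Working in km (1 km = 1000 m; β in km⁻¹ = β in m⁻¹ × 1000):
phi(Z₁)/phi(Z₂) = e^(−β·Z₁)/e^(−β·Z₂) = e^{β(Z₂−Z₁)}
= exp(0.58 × 3.6) = exp(2.088) = 8.0688

8.07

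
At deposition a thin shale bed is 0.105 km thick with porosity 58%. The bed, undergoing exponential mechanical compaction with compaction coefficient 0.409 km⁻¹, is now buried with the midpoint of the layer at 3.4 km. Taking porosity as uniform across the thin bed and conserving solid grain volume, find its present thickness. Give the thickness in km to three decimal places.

Porosity at 3.4 km: φ = 0.58·exp(−0.409×3.4) = 0.1444
Solid-volume conservation: h(1−φ) = h₀(1−φ₀) ⇒ h = h₀·(1−φ₀)/(1−φ)
h = 0.105 × (1 − 0.58)/(1 − 0.1444) = 0.105 × 0.4909 = 0.0515 km

0.052 km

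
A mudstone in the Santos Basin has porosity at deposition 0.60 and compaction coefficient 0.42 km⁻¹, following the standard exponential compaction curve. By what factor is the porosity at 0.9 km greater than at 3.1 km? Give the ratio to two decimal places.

phi(Z₁)/phi(Z₂) = e^(−β·Z₁)/e^(−β·Z₂) = e^{β(Z₂−Z₁)}
= exp(0.42 × 2.2) = exp(0.924) = 2.5193

2.52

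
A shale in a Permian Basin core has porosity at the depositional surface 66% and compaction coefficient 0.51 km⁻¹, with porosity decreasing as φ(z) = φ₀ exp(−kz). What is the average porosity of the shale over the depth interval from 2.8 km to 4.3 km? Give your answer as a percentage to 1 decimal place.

11.1%

⟨φ⟩ = (1/(z₂−z₁)) ∫ φ₀ e^(−kz) dz = φ₀·(e^(−k·z₁) − e^(−k·z₂)) / (k·(z₂−z₁))
e^(−0.51×2.8) = 0.2398; e^(−0.51×4.3) = 0.1116
⟨φ⟩ = 0.66 × (0.2398 − 0.1116) / (0.51 × 1.5) = 0.66 × 0.1676 = 0.1106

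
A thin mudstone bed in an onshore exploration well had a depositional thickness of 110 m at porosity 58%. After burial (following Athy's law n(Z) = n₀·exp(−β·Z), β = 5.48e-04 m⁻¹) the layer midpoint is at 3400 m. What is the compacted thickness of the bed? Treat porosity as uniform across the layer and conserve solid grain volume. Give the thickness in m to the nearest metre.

Working in km (1 km = 1000 m; β in km⁻¹ = β in m⁻¹ × 1000):
Porosity at 3.4 km: n = 0.58·exp(−0.548×3.4) = 0.0900
Solid-volume conservation: h(1−n) = h₀(1−n₀) ⇒ h = h₀·(1−n₀)/(1−n)
h = 0.11 × (1 − 0.58)/(1 − 0.0900) = 0.11 × 0.4615 = 0.0508 km

51 m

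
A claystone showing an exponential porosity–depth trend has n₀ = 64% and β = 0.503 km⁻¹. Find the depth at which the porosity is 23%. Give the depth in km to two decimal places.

Invert Athy's law: z = ln(n₀/n) / β
z = ln(0.64/0.23) / 0.503 = ln(2.783) / 0.503 = 1.0234 / 0.503 = 2.035 km

2.03 km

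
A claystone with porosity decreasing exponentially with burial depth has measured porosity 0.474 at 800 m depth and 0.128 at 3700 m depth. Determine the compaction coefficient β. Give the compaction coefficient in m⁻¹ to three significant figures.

Working in km (1 km = 1000 m; β in km⁻¹ = β in m⁻¹ × 1000):
Athy: phi(Z) = phi₀ e^(−βZ) ⇒ phi₁/phi₂ = e^{β(Z₂−Z₁)} ⇒ β = ln(phi₁/phi₂)/(Z₂−Z₁)
β = ln(0.474/0.128) / (3.7 − 0.8) = ln(3.703) / 2.9 = 1.3092 / 2.9 = 0.4514 km⁻¹

0.000451 m⁻¹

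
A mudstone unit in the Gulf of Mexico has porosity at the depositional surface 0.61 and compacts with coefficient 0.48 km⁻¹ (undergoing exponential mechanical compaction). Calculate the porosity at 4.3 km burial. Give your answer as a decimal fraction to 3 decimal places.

phi = phi₀·exp(−β·z) = 0.61 × exp(−0.48 × 4.3) = 0.61 × exp(−2.064)
  = 0.61 × 0.1269 = 0.0774

0.077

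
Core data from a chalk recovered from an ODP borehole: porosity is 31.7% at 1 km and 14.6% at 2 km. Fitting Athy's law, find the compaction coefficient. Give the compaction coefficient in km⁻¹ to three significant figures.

Athy: n(z) = n₀ e^(−βz) ⇒ n₁/n₂ = e^{β(z₂−z₁)} ⇒ β = ln(n₁/n₂)/(z₂−z₁)
β = ln(0.317/0.146) / (2 − 1) = ln(2.171) / 1 = 0.7753 / 1 = 0.7753 km⁻¹

0.775 km⁻¹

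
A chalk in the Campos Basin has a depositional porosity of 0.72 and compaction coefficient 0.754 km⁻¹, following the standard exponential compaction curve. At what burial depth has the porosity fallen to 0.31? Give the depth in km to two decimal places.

Invert Athy's law: z = ln(phi₀/phi) / k
z = ln(0.72/0.31) / 0.754 = ln(2.323) / 0.754 = 0.8427 / 0.754 = 1.118 km

1.12 km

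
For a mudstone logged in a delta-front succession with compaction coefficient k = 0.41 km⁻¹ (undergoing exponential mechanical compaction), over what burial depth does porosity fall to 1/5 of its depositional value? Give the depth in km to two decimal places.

3.93 km

φ/φ₀ = 1/5 ⇒ exp(−k·d) = 1/5 ⇒ d = ln(5) / k
d = 1.6094 / 0.41 = 3.925 km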